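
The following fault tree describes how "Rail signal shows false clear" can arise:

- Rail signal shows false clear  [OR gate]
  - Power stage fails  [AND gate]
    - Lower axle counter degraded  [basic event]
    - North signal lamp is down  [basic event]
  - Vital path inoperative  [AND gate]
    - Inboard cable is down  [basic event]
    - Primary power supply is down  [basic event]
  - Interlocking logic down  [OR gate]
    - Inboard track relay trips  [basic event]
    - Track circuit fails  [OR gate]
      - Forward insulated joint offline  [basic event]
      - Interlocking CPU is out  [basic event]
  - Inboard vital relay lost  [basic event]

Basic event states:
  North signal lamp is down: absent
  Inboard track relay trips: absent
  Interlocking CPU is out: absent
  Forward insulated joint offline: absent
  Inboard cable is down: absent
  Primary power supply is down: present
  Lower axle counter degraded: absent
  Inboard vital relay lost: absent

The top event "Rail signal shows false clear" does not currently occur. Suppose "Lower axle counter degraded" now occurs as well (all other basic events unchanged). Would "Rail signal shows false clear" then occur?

Counterfactual: set "Lower axle counter degraded" to occurred.
Power stage fails [AND]: Lower axle counter degraded=occurs, North signal lamp is down=not → not all inputs occur → does not occur.
Vital path inoperative [AND]: Inboard cable is down=not, Primary power supply is down=occurs → not all inputs occur → does not occur.
Track circuit fails [OR]: Forward insulated joint offline=not, Interlocking CPU is out=not → no input occurs → does not occur.
Interlocking logic down [OR]: Inboard track relay trips=not, Track circuit fails=not → no input occurs → does not occur.
Rail signal shows false clear [OR]: Power stage fails=not, Vital path inoperative=not, Interlocking logic down=not, Inboard vital relay lost=not → no input occurs → does not occur.

No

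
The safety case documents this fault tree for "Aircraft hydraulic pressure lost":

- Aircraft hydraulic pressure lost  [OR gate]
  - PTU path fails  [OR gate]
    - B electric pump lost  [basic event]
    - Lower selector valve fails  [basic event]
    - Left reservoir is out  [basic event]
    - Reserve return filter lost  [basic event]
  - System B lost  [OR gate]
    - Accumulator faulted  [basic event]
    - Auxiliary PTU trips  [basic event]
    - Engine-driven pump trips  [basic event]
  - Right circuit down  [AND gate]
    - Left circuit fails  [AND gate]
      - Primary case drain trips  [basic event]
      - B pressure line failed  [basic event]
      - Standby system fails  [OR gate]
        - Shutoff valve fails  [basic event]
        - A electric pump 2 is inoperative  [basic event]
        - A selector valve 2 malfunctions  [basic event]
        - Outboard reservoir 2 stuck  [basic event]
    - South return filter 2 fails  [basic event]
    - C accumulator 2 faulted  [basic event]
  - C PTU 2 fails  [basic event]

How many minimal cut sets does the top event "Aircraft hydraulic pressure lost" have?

PTU path fails [OR]: union of children's cut sets → 4 cut set(s).
System B lost [OR]: union of children's cut sets → 3 cut set(s).
Standby system fails [OR]: union of children's cut sets → 4 cut set(s).
Left circuit fails [AND]: one cut set from each child combined → 1 × 1 × 4 = 4 cut set(s).
Right circuit down [AND]: one cut set from each child combined → 4 × 1 × 1 = 4 cut set(s).
Aircraft hydraulic pressure lost [OR]: union of children's cut sets → 12 cut set(s).

12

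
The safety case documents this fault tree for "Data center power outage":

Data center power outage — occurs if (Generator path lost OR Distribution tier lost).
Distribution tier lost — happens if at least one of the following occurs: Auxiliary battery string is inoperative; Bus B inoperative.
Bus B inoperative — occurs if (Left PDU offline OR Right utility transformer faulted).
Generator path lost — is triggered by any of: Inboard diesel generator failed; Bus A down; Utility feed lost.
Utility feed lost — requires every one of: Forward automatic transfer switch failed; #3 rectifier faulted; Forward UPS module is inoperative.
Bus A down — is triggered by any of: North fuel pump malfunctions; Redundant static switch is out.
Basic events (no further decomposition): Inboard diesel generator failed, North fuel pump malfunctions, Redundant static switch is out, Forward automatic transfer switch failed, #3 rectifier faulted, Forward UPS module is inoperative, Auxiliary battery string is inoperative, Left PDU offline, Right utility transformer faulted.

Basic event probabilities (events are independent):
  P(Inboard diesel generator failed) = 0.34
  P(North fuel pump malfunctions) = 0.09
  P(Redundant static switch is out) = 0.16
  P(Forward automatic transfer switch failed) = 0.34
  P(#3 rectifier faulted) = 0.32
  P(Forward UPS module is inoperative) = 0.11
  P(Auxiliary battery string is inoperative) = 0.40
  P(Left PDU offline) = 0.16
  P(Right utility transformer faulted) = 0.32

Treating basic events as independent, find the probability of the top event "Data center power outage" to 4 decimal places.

0.8292

P(Bus A down) [OR] = 1 − (1−0.09) × (1−0.16) = 0.235600
P(Utility feed lost) [AND] = 0.34 × 0.32 × 0.11 = 0.011968
P(Generator path lost) [OR] = 1 − (1−0.34) × (1−0.235600) × (1−0.011968) = 0.501534
P(Bus B inoperative) [OR] = 1 − (1−0.16) × (1−0.32) = 0.428800
P(Distribution tier lost) [OR] = 1 − (1−0.40) × (1−0.428800) = 0.657280
P(Data center power outage) [OR] = 1 − (1−0.501534) × (1−0.657280) = 0.829166
Rounded to 4 decimal places: P(Data center power outage) ≈ 0.8292.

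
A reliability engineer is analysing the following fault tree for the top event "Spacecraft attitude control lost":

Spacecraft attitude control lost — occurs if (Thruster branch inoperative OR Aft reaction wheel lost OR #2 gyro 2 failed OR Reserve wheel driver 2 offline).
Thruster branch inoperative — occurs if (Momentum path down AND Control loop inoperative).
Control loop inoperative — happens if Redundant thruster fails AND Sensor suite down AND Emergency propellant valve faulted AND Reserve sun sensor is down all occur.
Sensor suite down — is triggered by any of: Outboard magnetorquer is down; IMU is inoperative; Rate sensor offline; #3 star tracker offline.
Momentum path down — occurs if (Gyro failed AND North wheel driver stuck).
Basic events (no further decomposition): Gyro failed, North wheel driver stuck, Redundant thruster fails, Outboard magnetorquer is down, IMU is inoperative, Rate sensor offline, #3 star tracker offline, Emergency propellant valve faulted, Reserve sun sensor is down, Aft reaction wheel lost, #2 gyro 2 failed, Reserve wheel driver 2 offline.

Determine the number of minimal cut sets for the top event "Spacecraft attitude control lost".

Momentum path down [AND]: one cut set from each child combined → 1 × 1 = 1 cut set(s).
Sensor suite down [OR]: union of children's cut sets → 4 cut set(s).
Control loop inoperative [AND]: one cut set from each child combined → 1 × 4 × 1 × 1 = 4 cut set(s).
Thruster branch inoperative [AND]: one cut set from each child combined → 1 × 4 = 4 cut set(s).
Spacecraft attitude control lost [OR]: union of children's cut sets → 7 cut set(s).
Minimal cut sets: {Emergency propellant valve faulted, Gyro failed, North wheel driver stuck, Outboard magnetorquer is down, Redundant thruster fails, Reserve sun sensor is down}; {Emergency propellant valve faulted, Gyro failed, IMU is inoperative, North wheel driver stuck, Redundant thruster fails, Reserve sun sensor is down}; {Emergency propellant valve faulted, Gyro failed, North wheel driver stuck, Rate sensor offline, Redundant thruster fails, Reserve sun sensor is down}; {#3 star tracker offline, Emergency propellant valve faulted, Gyro failed, North wheel driver stuck, Redundant thruster fails, Reserve sun sensor is down}; {Aft reaction wheel lost}; {#2 gyro 2 failed}; {Reserve wheel driver 2 offline}.

7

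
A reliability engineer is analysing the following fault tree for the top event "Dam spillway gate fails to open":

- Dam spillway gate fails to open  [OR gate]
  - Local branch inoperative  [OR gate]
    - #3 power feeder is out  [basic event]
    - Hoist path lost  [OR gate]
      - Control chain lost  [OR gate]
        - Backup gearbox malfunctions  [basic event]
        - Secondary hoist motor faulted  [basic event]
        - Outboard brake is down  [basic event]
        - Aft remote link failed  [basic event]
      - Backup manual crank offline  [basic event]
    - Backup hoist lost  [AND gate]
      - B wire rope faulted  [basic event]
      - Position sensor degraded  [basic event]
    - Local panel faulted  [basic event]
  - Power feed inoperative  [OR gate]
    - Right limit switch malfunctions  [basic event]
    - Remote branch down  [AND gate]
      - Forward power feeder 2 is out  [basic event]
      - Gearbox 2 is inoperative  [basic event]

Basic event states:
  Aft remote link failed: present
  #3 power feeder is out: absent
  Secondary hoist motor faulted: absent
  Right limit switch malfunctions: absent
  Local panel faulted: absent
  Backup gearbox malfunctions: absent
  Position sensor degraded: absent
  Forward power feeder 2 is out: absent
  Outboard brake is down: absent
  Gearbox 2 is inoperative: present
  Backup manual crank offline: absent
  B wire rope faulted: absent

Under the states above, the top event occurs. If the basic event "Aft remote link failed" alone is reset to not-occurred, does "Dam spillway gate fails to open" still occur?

No

Counterfactual: set "Aft remote link failed" to not occurred.
Control chain lost [OR]: Backup gearbox malfunctions=not, Secondary hoist motor faulted=not, Outboard brake is down=not, Aft remote link failed=not → no input occurs → does not occur.
Hoist path lost [OR]: Control chain lost=not, Backup manual crank offline=not → no input occurs → does not occur.
Backup hoist lost [AND]: B wire rope faulted=not, Position sensor degraded=not → not all inputs occur → does not occur.
Local branch inoperative [OR]: #3 power feeder is out=not, Hoist path lost=not, Backup hoist lost=not, Local panel faulted=not → no input occurs → does not occur.
Remote branch down [AND]: Forward power feeder 2 is out=not, Gearbox 2 is inoperative=occurs → not all inputs occur → does not occur.
Power feed inoperative [OR]: Right limit switch malfunctions=not, Remote branch down=not → no input occurs → does not occur.
Dam spillway gate fails to open [OR]: Local branch inoperative=not, Power feed inoperative=not → no input occurs → does not occur.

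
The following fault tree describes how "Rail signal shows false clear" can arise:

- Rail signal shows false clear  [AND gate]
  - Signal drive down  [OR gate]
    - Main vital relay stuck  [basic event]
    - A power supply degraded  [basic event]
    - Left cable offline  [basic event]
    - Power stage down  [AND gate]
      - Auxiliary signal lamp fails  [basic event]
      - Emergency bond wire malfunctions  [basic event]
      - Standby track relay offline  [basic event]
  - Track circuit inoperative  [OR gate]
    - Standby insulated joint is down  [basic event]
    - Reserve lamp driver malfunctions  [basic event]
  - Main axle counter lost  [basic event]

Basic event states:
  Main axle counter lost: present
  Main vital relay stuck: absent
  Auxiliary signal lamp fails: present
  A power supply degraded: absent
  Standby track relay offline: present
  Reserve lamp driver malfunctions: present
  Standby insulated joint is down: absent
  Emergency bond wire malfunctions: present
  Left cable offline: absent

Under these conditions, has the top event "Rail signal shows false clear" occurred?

Yes

Power stage down [AND]: Auxiliary signal lamp fails=occurs, Emergency bond wire malfunctions=occurs, Standby track relay offline=occurs → all inputs occur → occurs.
Signal drive down [OR]: Main vital relay stuck=not, A power supply degraded=not, Left cable offline=not, Power stage down=occurs → at least one input occurs → occurs.
Track circuit inoperative [OR]: Standby insulated joint is down=not, Reserve lamp driver malfunctions=occurs → at least one input occurs → occurs.
Rail signal shows false clear [AND]: Signal drive down=occurs, Track circuit inoperative=occurs, Main axle counter lost=occurs → all inputs occur → occurs.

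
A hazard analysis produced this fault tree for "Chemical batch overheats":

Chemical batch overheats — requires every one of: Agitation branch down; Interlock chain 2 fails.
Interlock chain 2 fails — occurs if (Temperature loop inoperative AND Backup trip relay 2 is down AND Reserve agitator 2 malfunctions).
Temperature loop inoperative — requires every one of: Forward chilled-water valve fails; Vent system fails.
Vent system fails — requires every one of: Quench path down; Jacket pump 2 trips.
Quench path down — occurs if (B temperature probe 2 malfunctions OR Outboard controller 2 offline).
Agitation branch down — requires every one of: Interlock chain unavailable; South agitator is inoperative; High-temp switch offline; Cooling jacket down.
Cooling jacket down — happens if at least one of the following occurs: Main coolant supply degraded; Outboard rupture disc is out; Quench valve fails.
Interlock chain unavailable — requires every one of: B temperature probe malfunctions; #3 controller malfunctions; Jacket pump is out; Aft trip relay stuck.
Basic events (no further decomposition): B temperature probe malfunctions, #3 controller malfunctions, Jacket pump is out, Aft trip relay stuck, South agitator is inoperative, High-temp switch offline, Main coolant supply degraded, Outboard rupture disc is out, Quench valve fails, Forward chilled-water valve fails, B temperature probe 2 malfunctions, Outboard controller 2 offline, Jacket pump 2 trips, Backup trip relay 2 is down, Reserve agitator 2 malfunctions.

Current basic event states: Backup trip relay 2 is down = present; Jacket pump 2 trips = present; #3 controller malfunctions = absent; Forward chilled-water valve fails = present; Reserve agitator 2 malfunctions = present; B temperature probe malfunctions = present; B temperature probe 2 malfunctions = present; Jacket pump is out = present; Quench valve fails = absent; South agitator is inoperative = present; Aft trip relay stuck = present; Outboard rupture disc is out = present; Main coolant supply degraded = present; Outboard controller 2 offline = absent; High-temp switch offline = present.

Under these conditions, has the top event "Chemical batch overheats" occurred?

No

Interlock chain unavailable [AND]: B temperature probe malfunctions=occurs, #3 controller malfunctions=not, Jacket pump is out=occurs, Aft trip relay stuck=occurs → not all inputs occur → does not occur.
Cooling jacket down [OR]: Main coolant supply degraded=occurs, Outboard rupture disc is out=occurs, Quench valve fails=not → at least one input occurs → occurs.
Agitation branch down [AND]: Interlock chain unavailable=not, South agitator is inoperative=occurs, High-temp switch offline=occurs, Cooling jacket down=occurs → not all inputs occur → does not occur.
Quench path down [OR]: B temperature probe 2 malfunctions=occurs, Outboard controller 2 offline=not → at least one input occurs → occurs.
Vent system fails [AND]: Quench path down=occurs, Jacket pump 2 trips=occurs → all inputs occur → occurs.
Temperature loop inoperative [AND]: Forward chilled-water valve fails=occurs, Vent system fails=occurs → all inputs occur → occurs.
Interlock chain 2 fails [AND]: Temperature loop inoperative=occurs, Backup trip relay 2 is down=occurs, Reserve agitator 2 malfunctions=occurs → all inputs occur → occurs.
Chemical batch overheats [AND]: Agitation branch down=not, Interlock chain 2 fails=occurs → not all inputs occur → does not occur.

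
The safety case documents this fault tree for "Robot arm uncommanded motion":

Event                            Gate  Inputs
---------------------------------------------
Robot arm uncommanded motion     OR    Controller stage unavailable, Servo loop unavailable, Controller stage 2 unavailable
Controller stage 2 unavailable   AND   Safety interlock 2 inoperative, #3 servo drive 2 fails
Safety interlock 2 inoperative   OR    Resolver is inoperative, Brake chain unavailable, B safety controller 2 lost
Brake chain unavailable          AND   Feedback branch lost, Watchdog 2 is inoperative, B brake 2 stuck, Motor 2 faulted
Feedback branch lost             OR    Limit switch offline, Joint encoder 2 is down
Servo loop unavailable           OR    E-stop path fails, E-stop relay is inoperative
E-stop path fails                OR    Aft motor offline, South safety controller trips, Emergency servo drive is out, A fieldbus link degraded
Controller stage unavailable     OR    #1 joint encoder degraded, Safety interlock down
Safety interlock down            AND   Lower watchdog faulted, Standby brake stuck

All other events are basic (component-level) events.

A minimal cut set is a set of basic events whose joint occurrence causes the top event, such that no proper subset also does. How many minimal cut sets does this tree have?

Safety interlock down [AND]: one cut set from each child combined → 1 × 1 = 1 cut set(s).
Controller stage unavailable [OR]: union of children's cut sets → 2 cut set(s).
E-stop path fails [OR]: union of children's cut sets → 4 cut set(s).
Servo loop unavailable [OR]: union of children's cut sets → 5 cut set(s).
Feedback branch lost [OR]: union of children's cut sets → 2 cut set(s).
Brake chain unavailable [AND]: one cut set from each child combined → 2 × 1 × 1 × 1 = 2 cut set(s).
Safety interlock 2 inoperative [OR]: union of children's cut sets → 4 cut set(s).
Controller stage 2 unavailable [AND]: one cut set from each child combined → 4 × 1 = 4 cut set(s).
Robot arm uncommanded motion [OR]: union of children's cut sets → 11 cut set(s).

11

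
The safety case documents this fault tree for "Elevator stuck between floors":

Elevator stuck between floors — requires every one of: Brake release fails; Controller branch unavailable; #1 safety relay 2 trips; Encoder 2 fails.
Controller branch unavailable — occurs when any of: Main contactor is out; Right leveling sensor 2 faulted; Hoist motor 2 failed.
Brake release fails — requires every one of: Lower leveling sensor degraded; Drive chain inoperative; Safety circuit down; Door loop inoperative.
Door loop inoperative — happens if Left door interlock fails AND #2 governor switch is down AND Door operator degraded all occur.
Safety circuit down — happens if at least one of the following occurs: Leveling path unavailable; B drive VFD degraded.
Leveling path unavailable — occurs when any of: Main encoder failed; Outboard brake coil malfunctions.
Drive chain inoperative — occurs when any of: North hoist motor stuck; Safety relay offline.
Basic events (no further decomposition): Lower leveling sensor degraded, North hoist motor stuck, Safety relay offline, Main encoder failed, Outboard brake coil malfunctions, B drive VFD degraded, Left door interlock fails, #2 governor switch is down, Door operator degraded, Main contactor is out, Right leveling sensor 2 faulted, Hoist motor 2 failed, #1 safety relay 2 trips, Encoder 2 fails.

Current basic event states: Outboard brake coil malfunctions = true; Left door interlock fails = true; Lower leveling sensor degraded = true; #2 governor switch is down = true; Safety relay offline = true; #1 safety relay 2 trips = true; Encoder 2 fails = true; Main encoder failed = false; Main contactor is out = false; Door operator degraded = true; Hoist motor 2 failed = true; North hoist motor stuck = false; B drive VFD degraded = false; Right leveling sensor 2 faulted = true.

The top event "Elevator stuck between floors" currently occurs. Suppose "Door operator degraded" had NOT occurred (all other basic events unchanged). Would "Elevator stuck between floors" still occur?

Counterfactual: set "Door operator degraded" to not occurred.
Drive chain inoperative [OR]: North hoist motor stuck=not, Safety relay offline=occurs → at least one input occurs → occurs.
Leveling path unavailable [OR]: Main encoder failed=not, Outboard brake coil malfunctions=occurs → at least one input occurs → occurs.
Safety circuit down [OR]: Leveling path unavailable=occurs, B drive VFD degraded=not → at least one input occurs → occurs.
Door loop inoperative [AND]: Left door interlock fails=occurs, #2 governor switch is down=occurs, Door operator degraded=not → not all inputs occur → does not occur.
Brake release fails [AND]: Lower leveling sensor degraded=occurs, Drive chain inoperative=occurs, Safety circuit down=occurs, Door loop inoperative=not → not all inputs occur → does not occur.
Controller branch unavailable [OR]: Main contactor is out=not, Right leveling sensor 2 faulted=occurs, Hoist motor 2 failed=occurs → at least one input occurs → occurs.
Elevator stuck between floors [AND]: Brake release fails=not, Controller branch unavailable=occurs, #1 safety relay 2 trips=occurs, Encoder 2 fails=occurs → not all inputs occur → does not occur.

No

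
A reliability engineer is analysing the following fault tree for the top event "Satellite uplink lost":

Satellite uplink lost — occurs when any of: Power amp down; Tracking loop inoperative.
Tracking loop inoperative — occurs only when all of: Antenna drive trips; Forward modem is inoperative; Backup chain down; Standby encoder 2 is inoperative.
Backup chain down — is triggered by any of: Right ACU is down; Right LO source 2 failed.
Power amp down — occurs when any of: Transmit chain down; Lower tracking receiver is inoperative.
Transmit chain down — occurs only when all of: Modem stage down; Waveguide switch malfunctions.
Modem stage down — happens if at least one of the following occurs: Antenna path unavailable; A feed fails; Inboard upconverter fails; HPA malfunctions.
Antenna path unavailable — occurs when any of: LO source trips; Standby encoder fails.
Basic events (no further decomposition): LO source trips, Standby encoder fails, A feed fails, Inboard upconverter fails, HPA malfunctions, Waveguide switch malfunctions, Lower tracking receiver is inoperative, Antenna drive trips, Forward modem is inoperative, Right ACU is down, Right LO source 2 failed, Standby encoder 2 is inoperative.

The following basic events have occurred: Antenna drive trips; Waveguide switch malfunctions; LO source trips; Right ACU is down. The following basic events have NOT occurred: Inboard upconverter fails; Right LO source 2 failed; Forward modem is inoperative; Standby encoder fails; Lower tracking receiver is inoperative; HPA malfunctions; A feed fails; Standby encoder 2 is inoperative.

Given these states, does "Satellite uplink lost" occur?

Yes

Antenna path unavailable [OR]: LO source trips=occurs, Standby encoder fails=not → at least one input occurs → occurs.
Modem stage down [OR]: Antenna path unavailable=occurs, A feed fails=not, Inboard upconverter fails=not, HPA malfunctions=not → at least one input occurs → occurs.
Transmit chain down [AND]: Modem stage down=occurs, Waveguide switch malfunctions=occurs → all inputs occur → occurs.
Power amp down [OR]: Transmit chain down=occurs, Lower tracking receiver is inoperative=not → at least one input occurs → occurs.
Backup chain down [OR]: Right ACU is down=occurs, Right LO source 2 failed=not → at least one input occurs → occurs.
Tracking loop inoperative [AND]: Antenna drive trips=occurs, Forward modem is inoperative=not, Backup chain down=occurs, Standby encoder 2 is inoperative=not → not all inputs occur → does not occur.
Satellite uplink lost [OR]: Power amp down=occurs, Tracking loop inoperative=not → at least one input occurs → occurs.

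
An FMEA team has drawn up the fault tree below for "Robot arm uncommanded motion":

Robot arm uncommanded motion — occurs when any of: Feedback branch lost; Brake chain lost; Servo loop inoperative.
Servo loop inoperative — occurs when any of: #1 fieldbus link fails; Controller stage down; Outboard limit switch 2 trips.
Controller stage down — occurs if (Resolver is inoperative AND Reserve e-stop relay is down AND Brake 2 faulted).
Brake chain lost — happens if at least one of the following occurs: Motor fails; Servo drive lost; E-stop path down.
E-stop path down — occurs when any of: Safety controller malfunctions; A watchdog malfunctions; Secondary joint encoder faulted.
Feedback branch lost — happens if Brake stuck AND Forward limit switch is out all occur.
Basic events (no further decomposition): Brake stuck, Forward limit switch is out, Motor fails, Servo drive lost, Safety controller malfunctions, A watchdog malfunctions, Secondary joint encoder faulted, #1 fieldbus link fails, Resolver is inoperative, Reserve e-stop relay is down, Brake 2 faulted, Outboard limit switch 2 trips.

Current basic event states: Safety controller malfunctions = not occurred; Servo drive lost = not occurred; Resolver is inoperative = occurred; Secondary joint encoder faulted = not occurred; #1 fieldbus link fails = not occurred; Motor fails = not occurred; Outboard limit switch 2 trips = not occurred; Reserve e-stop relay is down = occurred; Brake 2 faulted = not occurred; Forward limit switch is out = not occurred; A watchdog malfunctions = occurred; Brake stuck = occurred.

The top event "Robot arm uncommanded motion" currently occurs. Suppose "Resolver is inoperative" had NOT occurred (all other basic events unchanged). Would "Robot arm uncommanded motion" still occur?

Yes

Counterfactual: set "Resolver is inoperative" to not occurred.
Feedback branch lost [AND]: Brake stuck=occurs, Forward limit switch is out=not → not all inputs occur → does not occur.
E-stop path down [OR]: Safety controller malfunctions=not, A watchdog malfunctions=occurs, Secondary joint encoder faulted=not → at least one input occurs → occurs.
Brake chain lost [OR]: Motor fails=not, Servo drive lost=not, E-stop path down=occurs → at least one input occurs → occurs.
Controller stage down [AND]: Resolver is inoperative=not, Reserve e-stop relay is down=occurs, Brake 2 faulted=not → not all inputs occur → does not occur.
Servo loop inoperative [OR]: #1 fieldbus link fails=not, Controller stage down=not, Outboard limit switch 2 trips=not → no input occurs → does not occur.
Robot arm uncommanded motion [OR]: Feedback branch lost=not, Brake chain lost=occurs, Servo loop inoperative=not → at least one input occurs → occurs.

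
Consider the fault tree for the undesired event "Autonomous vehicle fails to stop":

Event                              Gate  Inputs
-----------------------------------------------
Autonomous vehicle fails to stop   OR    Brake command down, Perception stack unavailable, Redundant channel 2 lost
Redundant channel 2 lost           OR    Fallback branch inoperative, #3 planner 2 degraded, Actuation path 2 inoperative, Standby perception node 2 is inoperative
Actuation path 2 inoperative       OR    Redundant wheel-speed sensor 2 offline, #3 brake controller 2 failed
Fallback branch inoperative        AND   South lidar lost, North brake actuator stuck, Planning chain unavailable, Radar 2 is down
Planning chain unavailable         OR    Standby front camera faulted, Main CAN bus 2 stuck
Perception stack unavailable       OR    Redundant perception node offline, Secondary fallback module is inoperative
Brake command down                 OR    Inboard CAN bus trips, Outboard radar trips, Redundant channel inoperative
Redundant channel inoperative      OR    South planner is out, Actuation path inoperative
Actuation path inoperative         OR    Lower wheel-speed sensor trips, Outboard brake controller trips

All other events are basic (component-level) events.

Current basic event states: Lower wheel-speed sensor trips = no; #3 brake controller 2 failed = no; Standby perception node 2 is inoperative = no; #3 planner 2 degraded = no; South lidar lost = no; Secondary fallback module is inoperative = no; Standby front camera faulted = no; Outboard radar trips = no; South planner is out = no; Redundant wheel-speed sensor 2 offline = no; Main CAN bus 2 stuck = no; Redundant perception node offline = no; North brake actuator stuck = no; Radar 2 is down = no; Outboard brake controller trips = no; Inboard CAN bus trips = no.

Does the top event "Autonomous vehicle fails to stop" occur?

No

Actuation path inoperative [OR]: Lower wheel-speed sensor trips=not, Outboard brake controller trips=not → no input occurs → does not occur.
Redundant channel inoperative [OR]: South planner is out=not, Actuation path inoperative=not → no input occurs → does not occur.
Brake command down [OR]: Inboard CAN bus trips=not, Outboard radar trips=not, Redundant channel inoperative=not → no input occurs → does not occur.
Perception stack unavailable [OR]: Redundant perception node offline=not, Secondary fallback module is inoperative=not → no input occurs → does not occur.
Planning chain unavailable [OR]: Standby front camera faulted=not, Main CAN bus 2 stuck=not → no input occurs → does not occur.
Fallback branch inoperative [AND]: South lidar lost=not, North brake actuator stuck=not, Planning chain unavailable=not, Radar 2 is down=not → not all inputs occur → does not occur.
Actuation path 2 inoperative [OR]: Redundant wheel-speed sensor 2 offline=not, #3 brake controller 2 failed=not → no input occurs → does not occur.
Redundant channel 2 lost [OR]: Fallback branch inoperative=not, #3 planner 2 degraded=not, Actuation path 2 inoperative=not, Standby perception node 2 is inoperative=not → no input occurs → does not occur.
Autonomous vehicle fails to stop [OR]: Brake command down=not, Perception stack unavailable=not, Redundant channel 2 lost=not → no input occurs → does not occur.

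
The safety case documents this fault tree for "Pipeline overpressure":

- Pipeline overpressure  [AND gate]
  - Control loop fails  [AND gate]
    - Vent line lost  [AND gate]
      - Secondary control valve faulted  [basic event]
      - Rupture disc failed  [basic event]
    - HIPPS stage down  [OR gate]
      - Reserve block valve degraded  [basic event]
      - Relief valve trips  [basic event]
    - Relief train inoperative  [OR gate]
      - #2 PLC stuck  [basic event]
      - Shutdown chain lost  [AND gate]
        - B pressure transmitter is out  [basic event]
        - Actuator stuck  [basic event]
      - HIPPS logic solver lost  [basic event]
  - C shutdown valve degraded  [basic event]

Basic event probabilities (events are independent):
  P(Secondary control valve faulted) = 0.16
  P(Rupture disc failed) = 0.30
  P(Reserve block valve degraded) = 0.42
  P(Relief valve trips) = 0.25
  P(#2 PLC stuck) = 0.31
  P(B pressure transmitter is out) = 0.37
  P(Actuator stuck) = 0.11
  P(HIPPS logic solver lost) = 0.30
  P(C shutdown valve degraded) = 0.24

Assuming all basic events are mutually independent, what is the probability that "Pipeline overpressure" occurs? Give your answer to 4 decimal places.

P(Vent line lost) [AND] = 0.16 × 0.30 = 0.048000
P(HIPPS stage down) [OR] = 1 − (1−0.42) × (1−0.25) = 0.565000
P(Shutdown chain lost) [AND] = 0.37 × 0.11 = 0.040700
P(Relief train inoperative) [OR] = 1 − (1−0.31) × (1−0.040700) × (1−0.30) = 0.536658
P(Control loop fails) [AND] = 0.048000 × 0.565000 × 0.536658 = 0.014554
P(Pipeline overpressure) [AND] = 0.014554 × 0.24 = 0.003493
Rounded to 4 decimal places: P(Pipeline overpressure) ≈ 0.0035.

0.0035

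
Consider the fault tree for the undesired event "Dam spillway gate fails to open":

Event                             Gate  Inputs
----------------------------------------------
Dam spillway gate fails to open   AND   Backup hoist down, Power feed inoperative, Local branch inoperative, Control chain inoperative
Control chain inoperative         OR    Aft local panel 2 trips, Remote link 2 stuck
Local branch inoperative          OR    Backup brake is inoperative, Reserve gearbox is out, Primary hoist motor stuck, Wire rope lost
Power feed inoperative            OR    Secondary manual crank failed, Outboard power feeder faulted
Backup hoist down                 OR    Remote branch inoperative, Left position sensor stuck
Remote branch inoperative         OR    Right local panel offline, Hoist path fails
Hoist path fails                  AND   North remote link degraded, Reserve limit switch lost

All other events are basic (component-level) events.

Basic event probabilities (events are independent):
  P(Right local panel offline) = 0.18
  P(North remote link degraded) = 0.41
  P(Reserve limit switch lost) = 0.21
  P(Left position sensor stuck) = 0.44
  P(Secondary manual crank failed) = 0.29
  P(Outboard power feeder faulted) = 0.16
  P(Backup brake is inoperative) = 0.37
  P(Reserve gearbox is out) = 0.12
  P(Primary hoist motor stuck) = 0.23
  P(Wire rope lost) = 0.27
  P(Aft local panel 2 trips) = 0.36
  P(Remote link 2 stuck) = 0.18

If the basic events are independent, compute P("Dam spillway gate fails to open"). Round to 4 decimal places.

0.0766

P(Hoist path fails) [AND] = 0.41 × 0.21 = 0.086100
P(Remote branch inoperative) [OR] = 1 − (1−0.18) × (1−0.086100) = 0.250602
P(Backup hoist down) [OR] = 1 − (1−0.250602) × (1−0.44) = 0.580337
P(Power feed inoperative) [OR] = 1 − (1−0.29) × (1−0.16) = 0.403600
P(Local branch inoperative) [OR] = 1 − (1−0.37) × (1−0.12) × (1−0.23) × (1−0.27) = 0.688372
P(Control chain inoperative) [OR] = 1 − (1−0.36) × (1−0.18) = 0.475200
P(Dam spillway gate fails to open) [AND] = 0.580337 × 0.403600 × 0.688372 × 0.475200 = 0.076618
Rounded to 4 decimal places: P(Dam spillway gate fails to open) ≈ 0.0766.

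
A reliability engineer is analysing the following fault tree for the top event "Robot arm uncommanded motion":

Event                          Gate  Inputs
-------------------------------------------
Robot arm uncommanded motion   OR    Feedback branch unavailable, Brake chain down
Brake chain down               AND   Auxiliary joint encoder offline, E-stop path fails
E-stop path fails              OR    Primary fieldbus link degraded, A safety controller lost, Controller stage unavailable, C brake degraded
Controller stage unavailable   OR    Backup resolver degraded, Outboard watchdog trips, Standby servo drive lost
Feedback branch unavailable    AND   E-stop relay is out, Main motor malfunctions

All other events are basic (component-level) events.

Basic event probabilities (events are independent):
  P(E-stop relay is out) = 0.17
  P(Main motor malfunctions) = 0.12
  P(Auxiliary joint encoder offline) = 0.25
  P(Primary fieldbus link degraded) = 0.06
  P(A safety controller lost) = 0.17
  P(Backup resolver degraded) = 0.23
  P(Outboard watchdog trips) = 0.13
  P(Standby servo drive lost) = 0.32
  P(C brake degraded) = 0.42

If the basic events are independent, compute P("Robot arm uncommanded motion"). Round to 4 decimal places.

P(Feedback branch unavailable) [AND] = 0.17 × 0.12 = 0.020400
P(Controller stage unavailable) [OR] = 1 − (1−0.23) × (1−0.13) × (1−0.32) = 0.544468
P(E-stop path fails) [OR] = 1 − (1−0.06) × (1−0.17) × (1−0.544468) × (1−0.42) = 0.793864
P(Brake chain down) [AND] = 0.25 × 0.793864 = 0.198466
P(Robot arm uncommanded motion) [OR] = 1 − (1−0.020400) × (1−0.198466) = 0.214817
Rounded to 4 decimal places: P(Robot arm uncommanded motion) ≈ 0.2148.

0.2148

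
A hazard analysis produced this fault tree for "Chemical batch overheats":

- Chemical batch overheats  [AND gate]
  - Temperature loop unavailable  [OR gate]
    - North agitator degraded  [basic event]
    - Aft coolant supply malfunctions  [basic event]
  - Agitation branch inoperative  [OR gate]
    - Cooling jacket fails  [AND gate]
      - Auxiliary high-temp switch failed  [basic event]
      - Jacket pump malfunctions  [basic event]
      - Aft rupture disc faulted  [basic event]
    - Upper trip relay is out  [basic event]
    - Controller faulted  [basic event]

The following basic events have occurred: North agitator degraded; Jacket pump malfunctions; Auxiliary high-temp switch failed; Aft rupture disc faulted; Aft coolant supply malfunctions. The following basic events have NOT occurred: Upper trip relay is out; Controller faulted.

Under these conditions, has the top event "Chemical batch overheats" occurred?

Yes

Temperature loop unavailable [OR]: North agitator degraded=occurs, Aft coolant supply malfunctions=occurs → at least one input occurs → occurs.
Cooling jacket fails [AND]: Auxiliary high-temp switch failed=occurs, Jacket pump malfunctions=occurs, Aft rupture disc faulted=occurs → all inputs occur → occurs.
Agitation branch inoperative [OR]: Cooling jacket fails=occurs, Upper trip relay is out=not, Controller faulted=not → at least one input occurs → occurs.
Chemical batch overheats [AND]: Temperature loop unavailable=occurs, Agitation branch inoperative=occurs → all inputs occur → occurs.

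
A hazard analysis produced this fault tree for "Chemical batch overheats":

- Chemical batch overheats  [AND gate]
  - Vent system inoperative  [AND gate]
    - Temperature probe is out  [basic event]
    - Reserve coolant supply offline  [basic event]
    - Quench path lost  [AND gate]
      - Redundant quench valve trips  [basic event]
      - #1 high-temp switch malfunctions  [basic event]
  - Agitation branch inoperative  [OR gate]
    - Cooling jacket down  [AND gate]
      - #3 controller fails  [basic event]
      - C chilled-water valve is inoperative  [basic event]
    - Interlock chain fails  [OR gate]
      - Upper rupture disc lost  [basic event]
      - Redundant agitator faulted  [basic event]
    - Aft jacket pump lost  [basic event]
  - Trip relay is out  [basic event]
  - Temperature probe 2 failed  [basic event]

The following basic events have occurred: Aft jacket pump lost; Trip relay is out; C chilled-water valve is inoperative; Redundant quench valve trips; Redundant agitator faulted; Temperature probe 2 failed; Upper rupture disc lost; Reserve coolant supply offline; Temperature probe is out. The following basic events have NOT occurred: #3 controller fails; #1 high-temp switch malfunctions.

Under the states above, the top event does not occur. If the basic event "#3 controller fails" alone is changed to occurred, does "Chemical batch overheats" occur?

Counterfactual: set "#3 controller fails" to occurred.
Quench path lost [AND]: Redundant quench valve trips=occurs, #1 high-temp switch malfunctions=not → not all inputs occur → does not occur.
Vent system inoperative [AND]: Temperature probe is out=occurs, Reserve coolant supply offline=occurs, Quench path lost=not → not all inputs occur → does not occur.
Cooling jacket down [AND]: #3 controller fails=occurs, C chilled-water valve is inoperative=occurs → all inputs occur → occurs.
Interlock chain fails [OR]: Upper rupture disc lost=occurs, Redundant agitator faulted=occurs → at least one input occurs → occurs.
Agitation branch inoperative [OR]: Cooling jacket down=occurs, Interlock chain fails=occurs, Aft jacket pump lost=occurs → at least one input occurs → occurs.
Chemical batch overheats [AND]: Vent system inoperative=not, Agitation branch inoperative=occurs, Trip relay is out=occurs, Temperature probe 2 failed=occurs → not all inputs occur → does not occur.

No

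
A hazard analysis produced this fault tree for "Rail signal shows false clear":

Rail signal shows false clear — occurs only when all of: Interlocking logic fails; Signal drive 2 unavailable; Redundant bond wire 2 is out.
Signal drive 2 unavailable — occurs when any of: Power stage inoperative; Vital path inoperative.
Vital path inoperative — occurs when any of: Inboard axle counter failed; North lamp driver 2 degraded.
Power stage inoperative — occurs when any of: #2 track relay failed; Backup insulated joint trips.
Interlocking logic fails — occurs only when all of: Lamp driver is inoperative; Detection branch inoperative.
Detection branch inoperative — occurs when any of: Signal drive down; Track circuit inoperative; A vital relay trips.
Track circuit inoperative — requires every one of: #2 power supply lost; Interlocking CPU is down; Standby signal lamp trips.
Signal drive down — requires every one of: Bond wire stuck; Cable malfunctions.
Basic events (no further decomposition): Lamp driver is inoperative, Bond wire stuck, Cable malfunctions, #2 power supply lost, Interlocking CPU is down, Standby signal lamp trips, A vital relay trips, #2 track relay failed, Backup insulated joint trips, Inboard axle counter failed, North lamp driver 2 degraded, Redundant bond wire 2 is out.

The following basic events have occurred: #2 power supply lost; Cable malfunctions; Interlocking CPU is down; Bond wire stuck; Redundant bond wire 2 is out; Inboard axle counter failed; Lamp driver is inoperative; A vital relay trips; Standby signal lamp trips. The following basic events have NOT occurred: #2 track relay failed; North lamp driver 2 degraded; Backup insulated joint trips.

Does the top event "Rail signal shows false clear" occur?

Signal drive down [AND]: Bond wire stuck=occurs, Cable malfunctions=occurs → all inputs occur → occurs.
Track circuit inoperative [AND]: #2 power supply lost=occurs, Interlocking CPU is down=occurs, Standby signal lamp trips=occurs → all inputs occur → occurs.
Detection branch inoperative [OR]: Signal drive down=occurs, Track circuit inoperative=occurs, A vital relay trips=occurs → at least one input occurs → occurs.
Interlocking logic fails [AND]: Lamp driver is inoperative=occurs, Detection branch inoperative=occurs → all inputs occur → occurs.
Power stage inoperative [OR]: #2 track relay failed=not, Backup insulated joint trips=not → no input occurs → does not occur.
Vital path inoperative [OR]: Inboard axle counter failed=occurs, North lamp driver 2 degraded=not → at least one input occurs → occurs.
Signal drive 2 unavailable [OR]: Power stage inoperative=not, Vital path inoperative=occurs → at least one input occurs → occurs.
Rail signal shows false clear [AND]: Interlocking logic fails=occurs, Signal drive 2 unavailable=occurs, Redundant bond wire 2 is out=occurs → all inputs occur → occurs.

Yes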